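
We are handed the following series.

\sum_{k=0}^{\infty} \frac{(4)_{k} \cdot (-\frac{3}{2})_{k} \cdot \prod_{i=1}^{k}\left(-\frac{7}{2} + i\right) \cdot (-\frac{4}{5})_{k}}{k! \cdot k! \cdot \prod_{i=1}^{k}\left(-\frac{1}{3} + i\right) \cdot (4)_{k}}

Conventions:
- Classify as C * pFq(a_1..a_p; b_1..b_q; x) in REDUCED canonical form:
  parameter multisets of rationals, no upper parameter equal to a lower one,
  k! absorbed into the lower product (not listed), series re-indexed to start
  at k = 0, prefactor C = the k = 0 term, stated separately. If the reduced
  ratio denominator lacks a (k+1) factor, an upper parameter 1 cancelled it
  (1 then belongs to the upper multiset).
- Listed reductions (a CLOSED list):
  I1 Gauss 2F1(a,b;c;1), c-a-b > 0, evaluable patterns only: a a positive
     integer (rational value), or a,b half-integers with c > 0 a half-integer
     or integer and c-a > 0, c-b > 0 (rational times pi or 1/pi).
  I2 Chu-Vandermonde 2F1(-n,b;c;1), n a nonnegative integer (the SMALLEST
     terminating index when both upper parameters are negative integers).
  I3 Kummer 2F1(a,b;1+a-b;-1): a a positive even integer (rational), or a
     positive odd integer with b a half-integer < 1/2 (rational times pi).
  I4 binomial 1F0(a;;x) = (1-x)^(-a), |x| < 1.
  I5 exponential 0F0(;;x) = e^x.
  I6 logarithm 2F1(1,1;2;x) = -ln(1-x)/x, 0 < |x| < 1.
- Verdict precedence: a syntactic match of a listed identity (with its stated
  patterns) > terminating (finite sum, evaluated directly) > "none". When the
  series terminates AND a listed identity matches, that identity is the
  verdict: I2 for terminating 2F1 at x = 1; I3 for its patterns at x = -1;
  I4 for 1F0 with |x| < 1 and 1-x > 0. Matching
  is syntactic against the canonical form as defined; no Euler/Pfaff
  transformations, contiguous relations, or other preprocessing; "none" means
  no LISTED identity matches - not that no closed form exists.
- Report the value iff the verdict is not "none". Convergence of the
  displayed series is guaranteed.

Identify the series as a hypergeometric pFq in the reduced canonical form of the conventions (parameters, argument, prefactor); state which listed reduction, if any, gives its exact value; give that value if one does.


Canonical form: C = 1 times 3F2 with upper {-\frac{5}{2}, -\frac{3}{2}, -\frac{4}{5}}, lower {\frac{2}{3}, 1}, x = 1. Verdict: none - at argument 1 the multisets {-\frac{5}{2}, -\frac{3}{2}, -\frac{4}{5}} ; {\frac{2}{3}, 1} match no listed identity.

Key step: x = 1 and the lower running product (C = 1, x = 1) is a rising factorial.
Adjacent-term ratio: r(k) = 1 * (k-\frac{5}{2}) (k-\frac{3}{2}) (k-\frac{4}{5}) / [(k+\frac{2}{3}) (k+1) (k+1)] - rational; roots negated = parameters, x = 1, C = 1.


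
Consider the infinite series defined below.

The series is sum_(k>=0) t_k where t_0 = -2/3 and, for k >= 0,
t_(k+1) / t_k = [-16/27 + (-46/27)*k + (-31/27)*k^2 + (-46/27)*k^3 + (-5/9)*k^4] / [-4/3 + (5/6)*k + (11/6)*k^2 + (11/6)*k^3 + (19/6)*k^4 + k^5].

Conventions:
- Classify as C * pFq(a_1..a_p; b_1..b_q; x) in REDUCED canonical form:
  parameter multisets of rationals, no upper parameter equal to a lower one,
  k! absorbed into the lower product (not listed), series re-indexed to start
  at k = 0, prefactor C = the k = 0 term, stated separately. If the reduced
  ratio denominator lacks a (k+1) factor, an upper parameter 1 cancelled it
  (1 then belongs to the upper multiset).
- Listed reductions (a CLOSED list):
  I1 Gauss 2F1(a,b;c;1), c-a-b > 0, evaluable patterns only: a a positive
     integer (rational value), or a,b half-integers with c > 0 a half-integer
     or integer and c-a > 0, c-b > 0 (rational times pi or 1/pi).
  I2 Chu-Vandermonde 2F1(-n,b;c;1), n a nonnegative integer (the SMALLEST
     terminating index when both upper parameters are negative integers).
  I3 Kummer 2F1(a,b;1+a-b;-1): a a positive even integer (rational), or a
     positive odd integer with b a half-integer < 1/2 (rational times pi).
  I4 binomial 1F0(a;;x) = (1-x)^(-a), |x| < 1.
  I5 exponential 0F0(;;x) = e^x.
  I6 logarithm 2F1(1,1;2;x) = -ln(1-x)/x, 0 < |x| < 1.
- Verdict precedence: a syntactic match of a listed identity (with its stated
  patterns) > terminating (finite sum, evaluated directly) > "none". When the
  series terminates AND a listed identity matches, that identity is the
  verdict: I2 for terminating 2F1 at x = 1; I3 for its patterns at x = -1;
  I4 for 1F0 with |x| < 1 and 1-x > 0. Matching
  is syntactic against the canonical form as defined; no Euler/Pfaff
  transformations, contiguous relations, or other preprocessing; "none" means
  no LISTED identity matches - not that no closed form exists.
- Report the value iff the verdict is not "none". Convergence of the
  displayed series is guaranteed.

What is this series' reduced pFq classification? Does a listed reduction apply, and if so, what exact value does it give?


This is -2/3 * 1F1(2/5; -1/2; -5/9) in reduced canonical form. Verdict: none. No listed pattern accepts 1F1(2/5; -1/2; -5/9).

The tell: t_0 being -2/3, the parameter 8/3 appears in both the upper and lower lists and cancels (alongside the other common factor).
Ratio: r(k) = (-5/9) * (k+2/5) / [(k-1/2) (k+1)] - rational; roots negated = parameters, x = (-5/9), C = -2/3.


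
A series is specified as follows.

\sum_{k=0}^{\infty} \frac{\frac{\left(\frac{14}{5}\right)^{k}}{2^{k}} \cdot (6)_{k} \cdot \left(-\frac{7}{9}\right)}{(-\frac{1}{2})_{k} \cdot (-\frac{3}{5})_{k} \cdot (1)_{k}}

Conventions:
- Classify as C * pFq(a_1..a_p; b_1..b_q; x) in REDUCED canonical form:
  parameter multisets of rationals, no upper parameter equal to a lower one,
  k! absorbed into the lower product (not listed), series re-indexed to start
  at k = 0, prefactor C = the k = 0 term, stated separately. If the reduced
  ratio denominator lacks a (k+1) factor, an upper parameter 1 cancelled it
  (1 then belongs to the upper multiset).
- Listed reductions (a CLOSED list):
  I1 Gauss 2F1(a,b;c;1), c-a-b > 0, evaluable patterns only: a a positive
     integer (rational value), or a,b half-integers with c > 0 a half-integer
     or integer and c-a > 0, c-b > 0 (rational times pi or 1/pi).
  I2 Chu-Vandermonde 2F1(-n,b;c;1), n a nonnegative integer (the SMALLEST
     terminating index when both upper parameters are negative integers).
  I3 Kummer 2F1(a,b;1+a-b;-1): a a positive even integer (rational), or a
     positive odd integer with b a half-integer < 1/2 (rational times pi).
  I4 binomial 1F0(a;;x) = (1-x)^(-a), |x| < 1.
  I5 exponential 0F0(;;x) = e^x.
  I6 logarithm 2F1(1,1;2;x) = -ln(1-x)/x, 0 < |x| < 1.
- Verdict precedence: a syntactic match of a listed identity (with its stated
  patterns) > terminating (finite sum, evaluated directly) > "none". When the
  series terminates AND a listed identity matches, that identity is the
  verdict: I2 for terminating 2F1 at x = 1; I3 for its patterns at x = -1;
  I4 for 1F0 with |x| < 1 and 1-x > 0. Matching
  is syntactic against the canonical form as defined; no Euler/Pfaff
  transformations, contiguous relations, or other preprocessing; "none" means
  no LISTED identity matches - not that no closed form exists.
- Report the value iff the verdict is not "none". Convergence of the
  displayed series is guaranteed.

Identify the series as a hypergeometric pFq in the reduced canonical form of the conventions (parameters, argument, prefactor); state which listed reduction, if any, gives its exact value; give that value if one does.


This is -\frac{7}{9} * 1F2(6; -\frac{3}{5}, -\frac{1}{2}; \frac{7}{5}) in reduced canonical form. Verdict: none (x = \frac{7}{5}): each listed identity misses the multisets {6} ; {-\frac{3}{5}, -\frac{1}{2}}.

Structural cue: x = \frac{7}{5} and (1)_k (prefactor -7/9) is k! itself.
Term ratio: r(k) = \frac{7}{5} * (k+6) / [(k-\frac{3}{5}) (k-\frac{1}{2}) (k+1)] - rational in k, leading ratio \frac{7}{5}; with t_0 = -\frac{7}{9}, classification follows.


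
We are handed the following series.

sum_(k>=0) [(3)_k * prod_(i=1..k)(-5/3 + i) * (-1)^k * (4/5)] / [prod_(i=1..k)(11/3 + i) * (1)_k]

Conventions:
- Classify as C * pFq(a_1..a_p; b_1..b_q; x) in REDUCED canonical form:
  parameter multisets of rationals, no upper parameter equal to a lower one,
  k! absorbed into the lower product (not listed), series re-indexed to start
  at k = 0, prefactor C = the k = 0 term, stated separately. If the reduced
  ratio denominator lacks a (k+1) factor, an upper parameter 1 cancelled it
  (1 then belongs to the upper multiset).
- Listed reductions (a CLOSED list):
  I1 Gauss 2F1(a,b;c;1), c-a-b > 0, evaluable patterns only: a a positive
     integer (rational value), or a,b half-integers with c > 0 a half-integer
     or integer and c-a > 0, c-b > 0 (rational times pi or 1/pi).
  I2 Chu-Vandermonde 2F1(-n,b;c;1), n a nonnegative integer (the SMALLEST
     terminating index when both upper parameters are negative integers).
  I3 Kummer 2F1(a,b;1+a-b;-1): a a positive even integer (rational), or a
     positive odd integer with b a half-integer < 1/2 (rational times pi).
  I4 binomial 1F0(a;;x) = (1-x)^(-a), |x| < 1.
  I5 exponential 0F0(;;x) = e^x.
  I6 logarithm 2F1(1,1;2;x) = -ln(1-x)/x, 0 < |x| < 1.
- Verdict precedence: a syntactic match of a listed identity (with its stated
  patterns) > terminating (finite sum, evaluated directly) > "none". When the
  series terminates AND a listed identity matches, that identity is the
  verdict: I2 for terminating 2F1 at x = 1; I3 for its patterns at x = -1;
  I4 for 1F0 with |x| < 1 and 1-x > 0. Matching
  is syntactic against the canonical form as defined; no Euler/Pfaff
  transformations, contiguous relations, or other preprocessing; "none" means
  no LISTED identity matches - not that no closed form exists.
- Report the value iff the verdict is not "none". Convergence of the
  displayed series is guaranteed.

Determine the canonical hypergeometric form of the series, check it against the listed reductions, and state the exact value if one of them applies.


Reduced: x = -1, 2F1, upper = {-2/3, 3}, lower = {14/3}, C = 4/5. Verdict: none - at argument -1 the multisets {-2/3, 3} ; {14/3} match no listed identity.

First insight: t_0 being 4/5, the running product (C = 4/5, x = -1) telescopes to a rising factorial.
Term ratio: r(k) = (-1) * (k-2/3) (k+3) / [(k+14/3) (k+1)] - poly over poly, x = (-1) from leading terms; C = 4/5 at k = 0.


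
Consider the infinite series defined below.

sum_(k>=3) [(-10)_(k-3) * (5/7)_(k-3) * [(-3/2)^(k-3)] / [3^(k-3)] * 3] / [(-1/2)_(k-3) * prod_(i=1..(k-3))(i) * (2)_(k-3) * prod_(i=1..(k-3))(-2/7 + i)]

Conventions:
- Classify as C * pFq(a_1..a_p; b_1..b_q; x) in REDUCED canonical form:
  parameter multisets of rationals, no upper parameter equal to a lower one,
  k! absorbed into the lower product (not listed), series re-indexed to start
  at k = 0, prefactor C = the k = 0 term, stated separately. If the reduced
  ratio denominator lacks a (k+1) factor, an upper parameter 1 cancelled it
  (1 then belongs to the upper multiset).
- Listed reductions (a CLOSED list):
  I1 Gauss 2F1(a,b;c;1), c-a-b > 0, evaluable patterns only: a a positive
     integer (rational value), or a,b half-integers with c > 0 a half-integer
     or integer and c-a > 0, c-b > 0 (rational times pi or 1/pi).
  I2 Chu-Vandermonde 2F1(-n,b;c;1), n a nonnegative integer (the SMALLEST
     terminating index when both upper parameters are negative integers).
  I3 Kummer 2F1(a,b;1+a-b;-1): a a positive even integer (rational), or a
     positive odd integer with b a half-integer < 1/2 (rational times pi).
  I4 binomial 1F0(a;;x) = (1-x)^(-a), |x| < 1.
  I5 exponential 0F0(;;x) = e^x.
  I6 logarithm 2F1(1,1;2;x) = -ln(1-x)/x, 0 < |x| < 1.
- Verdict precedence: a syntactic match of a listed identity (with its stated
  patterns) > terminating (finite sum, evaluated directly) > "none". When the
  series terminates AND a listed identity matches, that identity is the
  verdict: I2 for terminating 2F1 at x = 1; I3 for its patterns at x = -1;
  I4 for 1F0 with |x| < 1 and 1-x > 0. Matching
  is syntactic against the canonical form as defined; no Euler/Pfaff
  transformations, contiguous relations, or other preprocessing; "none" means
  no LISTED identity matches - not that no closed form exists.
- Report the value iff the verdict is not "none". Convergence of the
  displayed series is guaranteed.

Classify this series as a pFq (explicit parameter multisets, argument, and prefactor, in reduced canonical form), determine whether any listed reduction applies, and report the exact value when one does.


x = -1/2 here; the reduced form reads 1F2, upper {-10}, lower {-1/2, 2}, C = 3. Verdict: terminating - no listed pattern fits, but -10 in the upper list cuts the series at k = 10; direct evaluation. Hence: -18276003589334921/458503325280000.

Key step: x = (-1/2) and the lower running product (C = 3, x = -1/2) is a rising factorial.
Adjacent-term ratio: r(k) = (-1/2) * (k-10) / [(k-1/2) (k+2) (k+1)] - rational in k. x = (-1/2); t_0 = 3; negate the roots.


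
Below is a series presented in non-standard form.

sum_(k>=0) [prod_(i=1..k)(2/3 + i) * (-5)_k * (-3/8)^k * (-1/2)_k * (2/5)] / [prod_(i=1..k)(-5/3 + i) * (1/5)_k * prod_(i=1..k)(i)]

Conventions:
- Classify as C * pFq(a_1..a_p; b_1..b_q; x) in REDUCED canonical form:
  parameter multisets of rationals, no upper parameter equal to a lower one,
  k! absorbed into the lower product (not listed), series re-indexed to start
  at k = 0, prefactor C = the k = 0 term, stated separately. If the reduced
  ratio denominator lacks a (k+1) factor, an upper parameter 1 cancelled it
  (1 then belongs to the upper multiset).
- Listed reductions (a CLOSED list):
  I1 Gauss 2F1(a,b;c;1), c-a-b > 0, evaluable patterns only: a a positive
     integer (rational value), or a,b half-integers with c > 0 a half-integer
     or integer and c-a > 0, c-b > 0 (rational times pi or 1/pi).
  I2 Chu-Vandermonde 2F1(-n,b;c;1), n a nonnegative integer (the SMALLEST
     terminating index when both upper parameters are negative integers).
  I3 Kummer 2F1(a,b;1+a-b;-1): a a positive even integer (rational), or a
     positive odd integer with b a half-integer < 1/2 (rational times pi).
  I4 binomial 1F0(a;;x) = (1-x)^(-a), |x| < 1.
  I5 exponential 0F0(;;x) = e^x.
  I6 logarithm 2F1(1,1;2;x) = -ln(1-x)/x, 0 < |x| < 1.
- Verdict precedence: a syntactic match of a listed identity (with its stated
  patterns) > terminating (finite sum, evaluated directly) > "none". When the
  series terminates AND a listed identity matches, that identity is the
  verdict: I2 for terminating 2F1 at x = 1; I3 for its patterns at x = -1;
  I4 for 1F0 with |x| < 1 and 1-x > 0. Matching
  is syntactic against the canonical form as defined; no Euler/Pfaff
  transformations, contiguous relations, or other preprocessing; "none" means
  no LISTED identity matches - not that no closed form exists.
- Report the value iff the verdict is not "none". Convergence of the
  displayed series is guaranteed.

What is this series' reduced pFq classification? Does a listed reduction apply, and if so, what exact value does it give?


Classification (C = 2/5): 3F2 with upper {-5, -1/2, 5/3}, lower {-2/3, 1/5}, argument x = -3/8. Verdict: terminating at k = 5: the factor (-5)_k kills every later term; summing the 6 survivors is exact. Sum: 2325026057/83886080.

The tell: with t_0 = 2/5, the product of the first k integers (C = 2/5, x = -3/8) is k!.
Consecutive-term ratio: r(k) = (-3/8) * (k-5) (k-1/2) (k+5/3) / [(k-2/3) (k+1/5) (k+1)] - rational; roots negated = parameters, x = (-3/8), C = 2/5.


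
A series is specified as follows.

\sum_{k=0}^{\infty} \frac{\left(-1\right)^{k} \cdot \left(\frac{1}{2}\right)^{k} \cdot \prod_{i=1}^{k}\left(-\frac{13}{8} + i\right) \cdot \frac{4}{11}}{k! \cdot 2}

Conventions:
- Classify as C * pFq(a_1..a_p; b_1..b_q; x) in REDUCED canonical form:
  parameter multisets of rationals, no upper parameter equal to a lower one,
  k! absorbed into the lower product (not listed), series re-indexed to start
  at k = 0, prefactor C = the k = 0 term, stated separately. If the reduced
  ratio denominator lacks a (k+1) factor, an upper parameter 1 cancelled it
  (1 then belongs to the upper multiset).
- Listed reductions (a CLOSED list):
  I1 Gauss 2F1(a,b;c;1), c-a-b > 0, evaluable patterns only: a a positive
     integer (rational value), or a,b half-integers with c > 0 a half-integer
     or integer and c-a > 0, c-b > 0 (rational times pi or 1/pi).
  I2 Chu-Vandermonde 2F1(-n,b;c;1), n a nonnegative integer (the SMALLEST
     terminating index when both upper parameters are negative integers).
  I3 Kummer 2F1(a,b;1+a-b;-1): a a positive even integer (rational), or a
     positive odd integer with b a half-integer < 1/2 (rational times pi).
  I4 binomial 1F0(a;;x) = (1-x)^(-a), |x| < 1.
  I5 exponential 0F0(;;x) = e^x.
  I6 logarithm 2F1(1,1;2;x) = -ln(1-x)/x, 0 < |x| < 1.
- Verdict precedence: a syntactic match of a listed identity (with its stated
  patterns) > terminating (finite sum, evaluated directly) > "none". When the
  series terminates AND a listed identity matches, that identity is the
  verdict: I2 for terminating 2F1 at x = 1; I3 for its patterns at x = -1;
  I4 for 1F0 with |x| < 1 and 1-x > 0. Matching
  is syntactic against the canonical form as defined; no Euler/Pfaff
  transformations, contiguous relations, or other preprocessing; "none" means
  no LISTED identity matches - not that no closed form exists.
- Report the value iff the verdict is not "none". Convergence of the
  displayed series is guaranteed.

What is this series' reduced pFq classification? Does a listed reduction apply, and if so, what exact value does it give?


This is \frac{2}{11} * 1F0(-\frac{5}{8}; -; -\frac{1}{2}) in reduced canonical form. Verdict: binomial (I4) matches (the 1F0 binomial series: exponent 5/8, x = -\frac{1}{2}). Its exact value is \frac{2}{11} \cdot \left(\frac{3}{2}\right)^{\frac{5}{8}}.

Key observation: from the first term \frac{2}{11}: the (-1)^k factor (C = 2/11) folds into the argument's sign.
Consecutive-term ratio: r(k) = -\frac{1}{2} * (k-\frac{5}{8}) / [(k+1)] - rational in k, leading ratio -\frac{1}{2}; with t_0 = \frac{2}{11}, classification follows.


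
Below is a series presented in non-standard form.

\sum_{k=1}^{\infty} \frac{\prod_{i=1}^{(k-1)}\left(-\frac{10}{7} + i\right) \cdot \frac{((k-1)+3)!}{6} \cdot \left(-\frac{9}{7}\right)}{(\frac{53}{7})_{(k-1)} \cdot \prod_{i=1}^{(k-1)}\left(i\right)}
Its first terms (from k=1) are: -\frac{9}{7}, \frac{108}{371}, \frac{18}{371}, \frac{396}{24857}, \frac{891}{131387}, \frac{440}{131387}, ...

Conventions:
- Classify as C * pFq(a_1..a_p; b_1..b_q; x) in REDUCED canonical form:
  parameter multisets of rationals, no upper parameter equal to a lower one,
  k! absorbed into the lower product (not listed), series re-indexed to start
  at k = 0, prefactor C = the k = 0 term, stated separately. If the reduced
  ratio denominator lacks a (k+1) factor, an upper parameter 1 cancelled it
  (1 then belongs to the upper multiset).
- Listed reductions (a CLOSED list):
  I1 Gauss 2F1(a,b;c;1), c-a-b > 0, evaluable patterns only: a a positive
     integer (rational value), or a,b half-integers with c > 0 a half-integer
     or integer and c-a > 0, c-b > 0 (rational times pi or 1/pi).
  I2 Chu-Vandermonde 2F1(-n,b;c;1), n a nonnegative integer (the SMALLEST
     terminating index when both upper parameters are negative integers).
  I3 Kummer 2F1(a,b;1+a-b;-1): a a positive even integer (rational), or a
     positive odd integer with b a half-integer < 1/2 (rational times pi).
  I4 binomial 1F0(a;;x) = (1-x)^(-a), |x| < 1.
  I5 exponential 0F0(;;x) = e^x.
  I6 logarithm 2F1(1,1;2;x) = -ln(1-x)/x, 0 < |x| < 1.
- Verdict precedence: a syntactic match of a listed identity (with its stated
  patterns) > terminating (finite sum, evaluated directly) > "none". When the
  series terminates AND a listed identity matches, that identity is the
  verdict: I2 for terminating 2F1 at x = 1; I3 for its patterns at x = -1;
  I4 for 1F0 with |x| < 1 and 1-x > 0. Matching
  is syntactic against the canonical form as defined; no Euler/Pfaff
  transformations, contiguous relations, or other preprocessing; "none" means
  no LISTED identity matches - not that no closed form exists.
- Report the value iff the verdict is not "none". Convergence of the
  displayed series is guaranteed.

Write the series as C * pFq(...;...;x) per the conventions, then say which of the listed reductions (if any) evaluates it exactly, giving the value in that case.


Structural cue: x = 1 and the product of the first k integers (C = -9/7, x = 1) is k!.
Adjacent-term ratio: r(k) = 1 * (k-\frac{3}{7}) (k+4) / [(k+\frac{53}{7}) (k+1)] - rational in k. x = 1; t_0 = -\frac{9}{7}; negate the roots.

Canonical form: C = -\frac{9}{7} times 2F1 with upper {-\frac{3}{7}, 4}, lower {\frac{53}{7}}, x = 1. Verdict at x = 1: Gauss's theorem (I1) matches (x = 1: the Gamma ratio telescopes since c-a-b = 4 > 0 and a = 4 in Z>0). Hence: -\frac{107640}{117649}.


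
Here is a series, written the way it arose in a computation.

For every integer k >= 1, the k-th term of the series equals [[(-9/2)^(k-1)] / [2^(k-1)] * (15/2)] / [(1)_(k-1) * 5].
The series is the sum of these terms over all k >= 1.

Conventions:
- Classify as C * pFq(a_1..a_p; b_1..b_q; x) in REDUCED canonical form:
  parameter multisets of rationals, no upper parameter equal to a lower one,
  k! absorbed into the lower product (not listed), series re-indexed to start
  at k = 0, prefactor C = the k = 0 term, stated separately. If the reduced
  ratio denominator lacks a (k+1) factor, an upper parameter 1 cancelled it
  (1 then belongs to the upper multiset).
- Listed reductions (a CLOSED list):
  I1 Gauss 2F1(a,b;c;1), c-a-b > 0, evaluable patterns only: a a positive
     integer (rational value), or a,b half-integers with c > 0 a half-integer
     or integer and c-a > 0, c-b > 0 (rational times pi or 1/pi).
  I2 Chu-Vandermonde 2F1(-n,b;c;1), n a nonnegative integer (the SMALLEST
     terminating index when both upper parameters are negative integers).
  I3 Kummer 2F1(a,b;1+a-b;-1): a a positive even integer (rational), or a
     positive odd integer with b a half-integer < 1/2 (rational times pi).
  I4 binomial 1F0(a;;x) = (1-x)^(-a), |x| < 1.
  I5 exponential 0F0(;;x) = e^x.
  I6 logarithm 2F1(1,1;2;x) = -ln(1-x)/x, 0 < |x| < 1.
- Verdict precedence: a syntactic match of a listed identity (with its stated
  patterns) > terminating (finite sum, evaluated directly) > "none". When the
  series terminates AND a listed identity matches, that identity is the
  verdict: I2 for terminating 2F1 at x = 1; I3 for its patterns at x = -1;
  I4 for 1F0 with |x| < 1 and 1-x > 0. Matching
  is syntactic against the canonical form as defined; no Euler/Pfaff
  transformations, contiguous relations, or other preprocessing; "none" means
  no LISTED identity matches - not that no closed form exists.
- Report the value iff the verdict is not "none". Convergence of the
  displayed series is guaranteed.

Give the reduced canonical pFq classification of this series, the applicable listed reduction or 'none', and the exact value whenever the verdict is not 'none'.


This is 3/2 * 0F0(-; -; -9/4) in reduced canonical form. Verdict (x = -9/4): exponential (I5) applies (the 0F0 exponential series at x = -9/4). Its exact value is (3/2) * e^(-9/4).

First insight: x = (-9/4) and (1)_k (prefactor 3/2) is k! itself.
Consecutive-term ratio: r(k) = (-9/4) * 1 / [(k+1)] - rational; roots negated = parameters, x = (-9/4), C = 3/2.


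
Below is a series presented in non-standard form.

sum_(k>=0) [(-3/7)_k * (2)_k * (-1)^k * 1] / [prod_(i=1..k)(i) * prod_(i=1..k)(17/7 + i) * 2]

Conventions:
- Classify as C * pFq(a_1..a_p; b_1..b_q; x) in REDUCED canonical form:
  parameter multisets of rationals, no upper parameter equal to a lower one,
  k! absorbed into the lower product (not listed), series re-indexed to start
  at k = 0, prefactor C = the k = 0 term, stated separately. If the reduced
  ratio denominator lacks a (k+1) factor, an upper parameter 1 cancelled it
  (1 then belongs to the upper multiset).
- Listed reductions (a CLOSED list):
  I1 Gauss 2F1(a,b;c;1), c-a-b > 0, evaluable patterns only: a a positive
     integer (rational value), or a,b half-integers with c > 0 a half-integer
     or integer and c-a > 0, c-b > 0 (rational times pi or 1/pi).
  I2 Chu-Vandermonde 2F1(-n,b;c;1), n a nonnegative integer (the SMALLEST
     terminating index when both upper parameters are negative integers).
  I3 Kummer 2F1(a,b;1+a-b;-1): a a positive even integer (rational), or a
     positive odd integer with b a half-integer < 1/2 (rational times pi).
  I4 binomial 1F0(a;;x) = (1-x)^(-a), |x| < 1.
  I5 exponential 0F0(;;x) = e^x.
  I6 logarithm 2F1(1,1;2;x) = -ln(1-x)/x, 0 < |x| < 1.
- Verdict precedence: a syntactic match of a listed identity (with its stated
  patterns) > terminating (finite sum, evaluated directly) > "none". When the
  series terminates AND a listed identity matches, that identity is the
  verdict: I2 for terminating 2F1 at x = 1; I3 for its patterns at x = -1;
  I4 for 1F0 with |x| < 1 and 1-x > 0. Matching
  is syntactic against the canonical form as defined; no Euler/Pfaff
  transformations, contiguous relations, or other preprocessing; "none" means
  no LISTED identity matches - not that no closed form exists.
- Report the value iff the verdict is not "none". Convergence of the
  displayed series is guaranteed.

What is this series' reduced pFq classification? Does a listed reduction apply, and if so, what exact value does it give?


This is 1/2 * 2F1(-3/7, 2; 24/7; -1) in reduced canonical form. Verdict: Kummer (I3) applies (x = -1; c = 24/7 equals 1+a-b for upper {-3/7, 2}: listed pattern). Exact value: 17/28.

Structural cue: t_0 being 1/2, the lower running product (C = 1/2, x = -1) is a rising factorial.
Ratio: r(k) = (-1) * (k-3/7) (k+2) / [(k+24/7) (k+1)] - rational in k, leading ratio (-1); with t_0 = 1/2, classification follows.


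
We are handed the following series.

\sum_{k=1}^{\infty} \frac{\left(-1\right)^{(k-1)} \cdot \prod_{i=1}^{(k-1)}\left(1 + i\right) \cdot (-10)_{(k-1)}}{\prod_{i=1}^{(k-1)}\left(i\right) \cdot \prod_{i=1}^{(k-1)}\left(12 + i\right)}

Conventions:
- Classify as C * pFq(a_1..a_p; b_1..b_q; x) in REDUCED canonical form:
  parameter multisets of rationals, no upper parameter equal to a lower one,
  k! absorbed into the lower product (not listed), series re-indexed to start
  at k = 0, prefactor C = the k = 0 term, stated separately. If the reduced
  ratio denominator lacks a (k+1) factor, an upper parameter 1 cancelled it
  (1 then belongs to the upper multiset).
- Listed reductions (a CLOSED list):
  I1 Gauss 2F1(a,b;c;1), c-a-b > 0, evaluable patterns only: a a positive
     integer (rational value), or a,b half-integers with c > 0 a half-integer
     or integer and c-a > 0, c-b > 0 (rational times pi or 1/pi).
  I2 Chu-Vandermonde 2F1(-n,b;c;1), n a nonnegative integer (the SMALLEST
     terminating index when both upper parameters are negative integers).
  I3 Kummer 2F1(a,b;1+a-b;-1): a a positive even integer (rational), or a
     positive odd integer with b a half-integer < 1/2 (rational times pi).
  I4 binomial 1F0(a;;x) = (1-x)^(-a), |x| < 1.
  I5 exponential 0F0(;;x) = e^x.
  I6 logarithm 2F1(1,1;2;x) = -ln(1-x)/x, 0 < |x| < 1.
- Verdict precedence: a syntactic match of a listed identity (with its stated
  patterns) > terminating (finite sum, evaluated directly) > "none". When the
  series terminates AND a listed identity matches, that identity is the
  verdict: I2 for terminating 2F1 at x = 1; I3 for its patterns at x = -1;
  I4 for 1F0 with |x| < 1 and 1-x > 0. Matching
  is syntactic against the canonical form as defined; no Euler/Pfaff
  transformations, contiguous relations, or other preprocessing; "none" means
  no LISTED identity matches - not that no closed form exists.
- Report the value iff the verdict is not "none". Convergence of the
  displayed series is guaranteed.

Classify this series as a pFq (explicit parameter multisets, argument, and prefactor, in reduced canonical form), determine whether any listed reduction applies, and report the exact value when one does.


At argument -1: a 2F1 with upper {-10, 2}, lower {13}, scaled by C = 1. Verdict: Kummer's theorem (I3) fires (x = -1; c = 13 equals 1+a-b for upper {-10, 2}: listed pattern). Sum: 6.

Key step: from the first term 1: the running product (C = 1) telescopes to a rising factorial.
Term ratio: r(k) = -1 * (k-10) (k+2) / [(k+13) (k+1)] - poly over poly, x = -1 from leading terms; C = 1 at k = 0.


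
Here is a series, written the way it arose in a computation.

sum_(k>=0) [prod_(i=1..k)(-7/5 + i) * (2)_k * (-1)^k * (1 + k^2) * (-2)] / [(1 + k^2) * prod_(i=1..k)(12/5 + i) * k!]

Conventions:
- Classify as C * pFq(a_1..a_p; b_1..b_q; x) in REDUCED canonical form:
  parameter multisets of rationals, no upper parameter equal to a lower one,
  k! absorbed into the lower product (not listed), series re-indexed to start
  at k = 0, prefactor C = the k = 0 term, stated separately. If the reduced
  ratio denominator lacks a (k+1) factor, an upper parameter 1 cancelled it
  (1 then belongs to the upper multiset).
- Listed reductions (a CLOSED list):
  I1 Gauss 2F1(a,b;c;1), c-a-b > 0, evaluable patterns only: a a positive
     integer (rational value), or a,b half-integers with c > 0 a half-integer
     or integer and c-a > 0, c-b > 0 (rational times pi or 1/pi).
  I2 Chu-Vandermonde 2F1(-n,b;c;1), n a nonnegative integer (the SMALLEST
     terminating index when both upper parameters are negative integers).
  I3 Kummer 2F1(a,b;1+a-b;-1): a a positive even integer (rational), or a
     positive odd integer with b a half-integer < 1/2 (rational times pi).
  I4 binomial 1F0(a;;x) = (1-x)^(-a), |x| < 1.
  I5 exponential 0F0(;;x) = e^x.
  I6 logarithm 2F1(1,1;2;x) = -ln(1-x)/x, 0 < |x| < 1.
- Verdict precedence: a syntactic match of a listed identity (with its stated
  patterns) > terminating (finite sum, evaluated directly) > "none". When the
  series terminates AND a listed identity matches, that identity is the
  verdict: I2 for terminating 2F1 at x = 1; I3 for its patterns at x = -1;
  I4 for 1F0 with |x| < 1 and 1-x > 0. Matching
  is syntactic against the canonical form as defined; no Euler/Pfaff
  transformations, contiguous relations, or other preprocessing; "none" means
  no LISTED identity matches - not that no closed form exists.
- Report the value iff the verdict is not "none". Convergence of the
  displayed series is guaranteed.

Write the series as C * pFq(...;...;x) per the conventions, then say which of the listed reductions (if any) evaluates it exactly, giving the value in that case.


Prefactor -2, argument -1: 2F1 with upper {-2/5, 2} over lower {17/5}. Verdict (x = -1): Kummer (I3) applies (x = -1; c = 17/5 equals 1+a-b for upper {-2/5, 2}: listed pattern). Its exact value is -12/5.

Key step: t_0 = -2 here, and the lower running product (C = -2) is a rising factorial.
Step ratio: r(k) = (-1) * (k-2/5) (k+2) / [(k+17/5) (k+1)] - rational; roots negated = parameters, x = (-1), C = -2.


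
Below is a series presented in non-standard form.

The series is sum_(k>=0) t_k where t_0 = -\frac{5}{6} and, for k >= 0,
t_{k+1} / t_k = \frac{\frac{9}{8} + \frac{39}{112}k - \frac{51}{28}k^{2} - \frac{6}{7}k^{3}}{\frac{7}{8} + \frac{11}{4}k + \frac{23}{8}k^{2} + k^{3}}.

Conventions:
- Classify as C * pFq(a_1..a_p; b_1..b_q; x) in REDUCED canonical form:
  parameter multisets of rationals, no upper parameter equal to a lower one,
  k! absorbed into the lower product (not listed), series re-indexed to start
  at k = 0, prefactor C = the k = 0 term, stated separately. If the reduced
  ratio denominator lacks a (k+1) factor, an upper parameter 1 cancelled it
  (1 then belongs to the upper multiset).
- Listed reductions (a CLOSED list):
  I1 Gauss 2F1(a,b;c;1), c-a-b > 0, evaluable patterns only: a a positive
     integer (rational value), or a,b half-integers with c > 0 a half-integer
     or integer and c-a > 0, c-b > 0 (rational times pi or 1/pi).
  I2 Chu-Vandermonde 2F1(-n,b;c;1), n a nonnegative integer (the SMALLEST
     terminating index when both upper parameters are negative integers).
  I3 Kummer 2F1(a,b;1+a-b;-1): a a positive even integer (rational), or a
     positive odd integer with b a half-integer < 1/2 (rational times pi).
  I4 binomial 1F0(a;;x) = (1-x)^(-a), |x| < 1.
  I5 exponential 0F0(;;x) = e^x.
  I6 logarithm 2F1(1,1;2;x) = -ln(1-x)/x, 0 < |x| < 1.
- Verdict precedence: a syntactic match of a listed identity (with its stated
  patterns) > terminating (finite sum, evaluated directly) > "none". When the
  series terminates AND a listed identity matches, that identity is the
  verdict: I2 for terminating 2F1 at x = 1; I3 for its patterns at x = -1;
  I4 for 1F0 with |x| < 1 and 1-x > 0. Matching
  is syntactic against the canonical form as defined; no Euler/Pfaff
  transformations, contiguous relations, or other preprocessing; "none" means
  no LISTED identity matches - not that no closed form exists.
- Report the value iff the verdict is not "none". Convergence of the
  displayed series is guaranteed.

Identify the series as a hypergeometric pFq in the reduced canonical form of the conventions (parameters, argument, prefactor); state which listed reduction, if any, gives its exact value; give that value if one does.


Classification (C = -\frac{5}{6}): 2F1 with upper {-\frac{3}{4}, 2}, lower {1}, argument x = -\frac{6}{7}. Verdict: none - this 2F1 at x = -\frac{6}{7} matches no listed pattern, and upper {-\frac{3}{4}, 2} holds no stopper.

Key step: t_0 = -\frac{5}{6} here, and the expanded ratio factors over Q; C = -5/6, roots give parameters.
Ratio: r(k) = -\frac{6}{7} * (k-\frac{3}{4}) (k+2) / [(k+1) (k+1)] ; factor over Q: parameters, x = -\frac{6}{7}, and C = -\frac{5}{6}.


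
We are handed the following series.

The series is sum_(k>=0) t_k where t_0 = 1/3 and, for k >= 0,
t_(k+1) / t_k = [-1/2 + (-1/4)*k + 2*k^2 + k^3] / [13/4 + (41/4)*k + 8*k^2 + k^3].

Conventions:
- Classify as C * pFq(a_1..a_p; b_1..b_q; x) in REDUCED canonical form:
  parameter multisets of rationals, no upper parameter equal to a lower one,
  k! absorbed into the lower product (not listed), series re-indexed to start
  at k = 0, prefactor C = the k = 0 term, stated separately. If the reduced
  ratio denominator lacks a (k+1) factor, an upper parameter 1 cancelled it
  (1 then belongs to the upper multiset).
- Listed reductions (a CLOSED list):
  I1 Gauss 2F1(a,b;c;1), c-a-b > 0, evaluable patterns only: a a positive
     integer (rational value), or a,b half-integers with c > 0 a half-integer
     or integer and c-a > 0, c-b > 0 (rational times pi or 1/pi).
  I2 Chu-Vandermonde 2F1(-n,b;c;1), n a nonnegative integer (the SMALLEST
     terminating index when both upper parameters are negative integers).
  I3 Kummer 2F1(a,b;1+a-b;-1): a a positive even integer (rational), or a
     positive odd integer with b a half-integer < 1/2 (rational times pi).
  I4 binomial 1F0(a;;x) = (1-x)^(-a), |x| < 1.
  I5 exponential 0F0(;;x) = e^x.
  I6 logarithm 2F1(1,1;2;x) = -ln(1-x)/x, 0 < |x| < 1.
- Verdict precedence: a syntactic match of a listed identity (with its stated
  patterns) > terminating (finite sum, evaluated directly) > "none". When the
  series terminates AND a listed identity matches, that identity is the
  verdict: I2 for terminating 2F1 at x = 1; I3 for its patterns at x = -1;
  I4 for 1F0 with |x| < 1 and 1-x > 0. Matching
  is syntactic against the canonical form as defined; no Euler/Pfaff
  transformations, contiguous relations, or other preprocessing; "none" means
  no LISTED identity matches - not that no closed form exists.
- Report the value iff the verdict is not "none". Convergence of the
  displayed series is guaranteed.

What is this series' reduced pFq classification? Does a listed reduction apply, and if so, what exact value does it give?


x = 1 here; the reduced form reads 2F1, upper {-1/2, 2}, lower {13/2}, C = 1/3. Verdict: this is Gauss's theorem (I1) (x = 1: the Gamma ratio telescopes since c-a-b = 5 > 0 and a = 2 in Z>0). Hence: 11/40.

The tell: from the first term 1/3: factor the ratio over Q (C = 1/3, x = 1): negated roots = parameters.
Consecutive-term ratio: r(k) = 1 * (k-1/2) (k+2) / [(k+13/2) (k+1)] - rational in k, leading ratio 1; with t_0 = 1/3, classification follows.


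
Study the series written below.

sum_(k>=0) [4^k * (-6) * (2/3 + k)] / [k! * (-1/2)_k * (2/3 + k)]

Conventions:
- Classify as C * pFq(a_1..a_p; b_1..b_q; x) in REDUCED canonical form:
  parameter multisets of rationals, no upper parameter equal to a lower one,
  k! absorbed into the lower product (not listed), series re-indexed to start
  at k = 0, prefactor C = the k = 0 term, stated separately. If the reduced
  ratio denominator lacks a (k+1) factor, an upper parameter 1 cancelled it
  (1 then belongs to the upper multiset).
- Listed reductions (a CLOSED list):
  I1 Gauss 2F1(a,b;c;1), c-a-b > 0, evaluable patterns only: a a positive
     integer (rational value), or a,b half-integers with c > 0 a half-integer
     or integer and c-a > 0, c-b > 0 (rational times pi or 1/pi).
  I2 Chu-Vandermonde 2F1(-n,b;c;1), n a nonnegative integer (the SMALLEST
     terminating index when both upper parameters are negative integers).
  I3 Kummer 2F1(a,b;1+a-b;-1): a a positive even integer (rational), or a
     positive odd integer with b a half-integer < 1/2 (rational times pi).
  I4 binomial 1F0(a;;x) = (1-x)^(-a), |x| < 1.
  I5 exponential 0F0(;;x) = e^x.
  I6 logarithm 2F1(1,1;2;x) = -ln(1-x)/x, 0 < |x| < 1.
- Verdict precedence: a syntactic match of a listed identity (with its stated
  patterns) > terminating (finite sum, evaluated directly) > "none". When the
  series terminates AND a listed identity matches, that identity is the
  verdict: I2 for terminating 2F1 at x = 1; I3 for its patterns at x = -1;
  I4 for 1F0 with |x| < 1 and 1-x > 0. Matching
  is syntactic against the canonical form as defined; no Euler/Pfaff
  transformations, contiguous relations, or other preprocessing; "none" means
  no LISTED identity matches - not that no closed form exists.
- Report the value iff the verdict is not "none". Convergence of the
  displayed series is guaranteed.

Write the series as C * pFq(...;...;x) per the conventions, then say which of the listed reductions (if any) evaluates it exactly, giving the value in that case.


With C = -6: the canonical form is 0F1(-; -1/2; 4). Verdict: none. Every listed pattern misses the 0F1 form at 4, upper {-}.

Key observation: x = 4 and striking the common factor k + 2/3 reduces the term (prefactor -6).
Adjacent-term ratio: r(k) = 4 * 1 / [(k-1/2) (k+1)] - rational in k, leading ratio 4; with t_0 = -6, classification follows.


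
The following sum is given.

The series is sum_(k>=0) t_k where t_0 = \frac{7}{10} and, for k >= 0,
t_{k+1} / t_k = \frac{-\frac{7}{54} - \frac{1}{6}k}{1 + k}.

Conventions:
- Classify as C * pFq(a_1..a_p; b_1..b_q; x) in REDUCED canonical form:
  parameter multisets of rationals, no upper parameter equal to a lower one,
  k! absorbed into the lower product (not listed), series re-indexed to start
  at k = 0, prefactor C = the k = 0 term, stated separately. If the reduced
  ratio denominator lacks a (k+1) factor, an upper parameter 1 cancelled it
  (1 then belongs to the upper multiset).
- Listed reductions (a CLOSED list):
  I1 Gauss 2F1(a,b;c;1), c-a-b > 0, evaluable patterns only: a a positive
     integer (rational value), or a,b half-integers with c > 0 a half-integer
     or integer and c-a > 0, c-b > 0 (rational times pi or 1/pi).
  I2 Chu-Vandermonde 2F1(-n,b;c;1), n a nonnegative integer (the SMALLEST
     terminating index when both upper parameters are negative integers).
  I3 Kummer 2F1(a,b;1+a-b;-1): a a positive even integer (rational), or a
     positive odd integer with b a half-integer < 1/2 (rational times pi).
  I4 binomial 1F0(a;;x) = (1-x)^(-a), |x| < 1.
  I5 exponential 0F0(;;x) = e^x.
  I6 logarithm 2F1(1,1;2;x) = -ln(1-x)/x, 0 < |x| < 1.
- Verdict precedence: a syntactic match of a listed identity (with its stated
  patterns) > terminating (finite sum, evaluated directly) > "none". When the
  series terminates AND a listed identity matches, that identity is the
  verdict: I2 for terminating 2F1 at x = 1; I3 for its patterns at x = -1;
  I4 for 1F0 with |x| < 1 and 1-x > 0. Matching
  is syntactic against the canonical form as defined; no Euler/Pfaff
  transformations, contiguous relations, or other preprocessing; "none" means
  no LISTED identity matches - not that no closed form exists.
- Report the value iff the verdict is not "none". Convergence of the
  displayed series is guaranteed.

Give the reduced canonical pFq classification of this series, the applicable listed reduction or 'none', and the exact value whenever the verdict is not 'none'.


This is \frac{7}{10} * 1F0(\frac{7}{9}; -; -\frac{1}{6}) in reduced canonical form. Verdict: the binomial series (I4) applies (the 1F0 binomial series: exponent -7/9, x = -\frac{1}{6}). Sum: \frac{7}{10} \cdot \left(\frac{7}{6}\right)^{-\frac{7}{9}}.

Structural cue: x = -\frac{1}{6} and the expanded ratio factors over Q; C = 7/10, x = -1/6, roots give parameters.
Adjacent-term ratio: r(k) = -\frac{1}{6} * (k+\frac{7}{9}) / [(k+1)] - poly over poly, x = -\frac{1}{6} from leading terms; C = \frac{7}{10} at k = 0.
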